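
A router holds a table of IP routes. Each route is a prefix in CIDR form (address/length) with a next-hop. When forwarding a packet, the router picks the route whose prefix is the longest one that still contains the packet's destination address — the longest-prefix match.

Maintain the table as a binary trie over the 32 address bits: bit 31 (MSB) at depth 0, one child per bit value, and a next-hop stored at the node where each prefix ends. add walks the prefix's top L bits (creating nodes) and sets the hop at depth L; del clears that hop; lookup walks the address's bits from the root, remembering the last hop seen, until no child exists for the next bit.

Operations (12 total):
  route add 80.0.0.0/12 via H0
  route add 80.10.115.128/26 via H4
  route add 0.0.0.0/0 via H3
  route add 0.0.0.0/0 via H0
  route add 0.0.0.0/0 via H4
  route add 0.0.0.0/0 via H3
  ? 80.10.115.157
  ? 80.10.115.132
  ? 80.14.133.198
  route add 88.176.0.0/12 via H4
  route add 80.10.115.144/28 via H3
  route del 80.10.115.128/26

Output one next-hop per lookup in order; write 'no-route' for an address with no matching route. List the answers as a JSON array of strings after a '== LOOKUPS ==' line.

Apply in order:
  add 80.0.0.0/12 -> H0 at depth 12
  add 80.10.115.128/26 -> H4 at depth 26
  add 0.0.0.0/0 -> H3 at depth 0
  add 0.0.0.0/0 -> H0 at depth 0
  add 0.0.0.0/0 -> H4 at depth 0
  add 0.0.0.0/0 -> H3 at depth 0
  ? 80.10.115.157  path d0:H3→d1:-→d2:-→d3:-→d4:-→d5:-→d6:-→d7:-→d8:-→d9:-→d10:-→d11:-→d12:H0→d13:-→d14:-→d15:-→d16:-→d17:-→d18:-→d19:-→d20:-→d21:-→d22:-→d23:-→d24:-→d25:-→d26:H4  best=H4
  ? 80.10.115.132  path d0:H3→d1:-→d2:-→d3:-→d4:-→d5:-→d6:-→d7:-→d8:-→d9:-→d10:-→d11:-→d12:H0→d13:-→d14:-→d15:-→d16:-→d17:-→d18:-→d19:-→d20:-→d21:-→d22:-→d23:-→d24:-→d25:-→d26:H4  best=H4
  ? 80.14.133.198  path d0:H3→d1:-→d2:-→d3:-→d4:-→d5:-→d6:-→d7:-→d8:-→d9:-→d10:-→d11:-→d12:H0→d13:-  best=H0
  add 88.176.0.0/12 -> H4 at depth 12
  add 80.10.115.144/28 -> H3 at depth 28
  - 80.10.115.128/26 clear@26

== LOOKUPS ==
["H4","H4","H0"]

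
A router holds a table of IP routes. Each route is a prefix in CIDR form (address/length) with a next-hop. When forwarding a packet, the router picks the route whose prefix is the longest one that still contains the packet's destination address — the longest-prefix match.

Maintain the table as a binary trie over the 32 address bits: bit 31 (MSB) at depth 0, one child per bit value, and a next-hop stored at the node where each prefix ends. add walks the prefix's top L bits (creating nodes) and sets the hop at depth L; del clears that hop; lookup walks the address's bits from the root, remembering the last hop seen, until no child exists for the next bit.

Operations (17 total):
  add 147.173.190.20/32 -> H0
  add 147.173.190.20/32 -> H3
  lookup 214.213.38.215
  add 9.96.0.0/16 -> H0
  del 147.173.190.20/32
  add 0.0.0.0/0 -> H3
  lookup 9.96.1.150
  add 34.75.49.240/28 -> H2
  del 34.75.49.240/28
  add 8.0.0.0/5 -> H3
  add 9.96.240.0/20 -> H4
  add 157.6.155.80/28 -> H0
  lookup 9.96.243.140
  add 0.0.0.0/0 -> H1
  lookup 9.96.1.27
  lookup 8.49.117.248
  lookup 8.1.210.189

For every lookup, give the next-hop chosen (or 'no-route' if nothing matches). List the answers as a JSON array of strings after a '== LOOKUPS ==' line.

Trace:
  + 147.173.190.20/32 (H0) depth=32
  + 147.173.190.20/32 (H3) depth=32
  lookup 214.213.38.215: bits 1 walk d0:-→d1:- -> no-route
  + 9.96.0.0/16 (H0) depth=16
  - 147.173.190.20/32 clear@32
  + 0.0.0.0/0 (H3) depth=0
  lookup 9.96.1.150: bits 0000100101100000 walk d0:H3→d1:-→d2:-→d3:-→d4:-→d5:-→d6:-→d7:-→d8:-→d9:-→d10:-→d11:-→d12:-→d13:-→d14:-→d15:-→d16:H0 -> H0
  + 34.75.49.240/28 (H2) depth=28
  - 34.75.49.240/28 clear@28
  + 8.0.0.0/5 (H3) depth=5
  + 9.96.240.0/20 (H4) depth=20
  + 157.6.155.80/28 (H0) depth=28
  lookup 9.96.243.140: bits 00001001011000001111 walk d0:H3→d1:-→d2:-→d3:-→d4:-→d5:H3→d6:-→d7:-→d8:-→d9:-→d10:-→d11:-→d12:-→d13:-→d14:-→d15:-→d16:H0→d17:-→d18:-→d19:-→d20:H4 -> H4
  + 0.0.0.0/0 (H1) depth=0
  lookup 9.96.1.27: bits 0000100101100000 walk d0:H1→d1:-→d2:-→d3:-→d4:-→d5:H3→d6:-→d7:-→d8:-→d9:-→d10:-→d11:-→d12:-→d13:-→d14:-→d15:-→d16:H0 -> H0
  lookup 8.49.117.248: bits 0000100 walk d0:H1→d1:-→d2:-→d3:-→d4:-→d5:H3→d6:-→d7:- -> H3
  lookup 8.1.210.189: bits 0000100 walk d0:H1→d1:-→d2:-→d3:-→d4:-→d5:H3→d6:-→d7:- -> H3

== LOOKUPS ==
["no-route","H0","H4","H0","H3","H3"]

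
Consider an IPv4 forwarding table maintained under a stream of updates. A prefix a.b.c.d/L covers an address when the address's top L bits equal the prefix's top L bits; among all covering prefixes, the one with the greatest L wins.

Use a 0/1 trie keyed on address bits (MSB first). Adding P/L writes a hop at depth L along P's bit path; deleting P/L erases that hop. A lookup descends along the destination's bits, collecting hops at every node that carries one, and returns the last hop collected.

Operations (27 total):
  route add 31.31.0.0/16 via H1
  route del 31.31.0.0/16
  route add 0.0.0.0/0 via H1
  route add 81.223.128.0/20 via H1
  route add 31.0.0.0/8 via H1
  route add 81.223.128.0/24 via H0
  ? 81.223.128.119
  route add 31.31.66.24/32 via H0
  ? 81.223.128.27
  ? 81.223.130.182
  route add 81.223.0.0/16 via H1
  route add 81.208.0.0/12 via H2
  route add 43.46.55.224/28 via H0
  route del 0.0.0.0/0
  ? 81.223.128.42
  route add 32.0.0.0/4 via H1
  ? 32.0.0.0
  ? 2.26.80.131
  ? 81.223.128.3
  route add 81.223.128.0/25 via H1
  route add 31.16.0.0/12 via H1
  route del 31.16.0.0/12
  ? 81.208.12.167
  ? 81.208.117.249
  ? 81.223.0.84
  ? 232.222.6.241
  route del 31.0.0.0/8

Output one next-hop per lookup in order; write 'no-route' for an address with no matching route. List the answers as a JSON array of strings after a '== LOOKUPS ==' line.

Apply in order:
  add 31.31.0.0/16 -> H1 at depth 16
  - 31.31.0.0/16 clear@16
  add 0.0.0.0/0 -> H1 at depth 0
  add 81.223.128.0/20 -> H1 at depth 20
  add 31.0.0.0/8 -> H1 at depth 8
  add 81.223.128.0/24 -> H0 at depth 24
  lookup 81.223.128.119: bits 010100011101111110000000 walk d0:H1→d1:-→d2:-→d3:-→d4:-→d5:-→d6:-→d7:-→d8:-→d9:-→d10:-→d11:-→d12:-→d13:-→d14:-→d15:-→d16:-→d17:-→d18:-→d19:-→d20:H1→d21:-→d22:-→d23:-→d24:H0 -> H0
  add 31.31.66.24/32 -> H0 at depth 32
  lookup 81.223.128.27: bits 010100011101111110000000 walk d0:H1→d1:-→d2:-→d3:-→d4:-→d5:-→d6:-→d7:-→d8:-→d9:-→d10:-→d11:-→d12:-→d13:-→d14:-→d15:-→d16:-→d17:-→d18:-→d19:-→d20:H1→d21:-→d22:-→d23:-→d24:H0 -> H0
  lookup 81.223.130.182: bits 0101000111011111100000 walk d0:H1→d1:-→d2:-→d3:-→d4:-→d5:-→d6:-→d7:-→d8:-→d9:-→d10:-→d11:-→d12:-→d13:-→d14:-→d15:-→d16:-→d17:-→d18:-→d19:-→d20:H1→d21:-→d22:- -> H1
  add 81.223.0.0/16 -> H1 at depth 16
  add 81.208.0.0/12 -> H2 at depth 12
  add 43.46.55.224/28 -> H0 at depth 28
  - 0.0.0.0/0 clear@0
  lookup 81.223.128.42: bits 010100011101111110000000 walk d0:-→d1:-→d2:-→d3:-→d4:-→d5:-→d6:-→d7:-→d8:-→d9:-→d10:-→d11:-→d12:H2→d13:-→d14:-→d15:-→d16:H1→d17:-→d18:-→d19:-→d20:H1→d21:-→d22:-→d23:-→d24:H0 -> H0
  add 32.0.0.0/4 -> H1 at depth 4
  lookup 32.0.0.0: bits 0010 walk d0:-→d1:-→d2:-→d3:-→d4:H1 -> H1
  lookup 2.26.80.131: bits 000 walk d0:-→d1:-→d2:-→d3:- -> no-route
  lookup 81.223.128.3: bits 010100011101111110000000 walk d0:-→d1:-→d2:-→d3:-→d4:-→d5:-→d6:-→d7:-→d8:-→d9:-→d10:-→d11:-→d12:H2→d13:-→d14:-→d15:-→d16:H1→d17:-→d18:-→d19:-→d20:H1→d21:-→d22:-→d23:-→d24:H0 -> H0
  add 81.223.128.0/25 -> H1 at depth 25
  add 31.16.0.0/12 -> H1 at depth 12
  - 31.16.0.0/12 clear@12
  lookup 81.208.12.167: bits 010100011101 walk d0:-→d1:-→d2:-→d3:-→d4:-→d5:-→d6:-→d7:-→d8:-→d9:-→d10:-→d11:-→d12:H2 -> H2
  lookup 81.208.117.249: bits 010100011101 walk d0:-→d1:-→d2:-→d3:-→d4:-→d5:-→d6:-→d7:-→d8:-→d9:-→d10:-→d11:-→d12:H2 -> H2
  lookup 81.223.0.84: bits 0101000111011111 walk d0:-→d1:-→d2:-→d3:-→d4:-→d5:-→d6:-→d7:-→d8:-→d9:-→d10:-→d11:-→d12:H2→d13:-→d14:-→d15:-→d16:H1 -> H1
  lookup 232.222.6.241: bits ε walk d0:- -> no-route
  - 31.0.0.0/8 clear@8

== LOOKUPS ==
["H0","H0","H1","H0","H1","no-route","H0","H2","H2","H1","no-route"]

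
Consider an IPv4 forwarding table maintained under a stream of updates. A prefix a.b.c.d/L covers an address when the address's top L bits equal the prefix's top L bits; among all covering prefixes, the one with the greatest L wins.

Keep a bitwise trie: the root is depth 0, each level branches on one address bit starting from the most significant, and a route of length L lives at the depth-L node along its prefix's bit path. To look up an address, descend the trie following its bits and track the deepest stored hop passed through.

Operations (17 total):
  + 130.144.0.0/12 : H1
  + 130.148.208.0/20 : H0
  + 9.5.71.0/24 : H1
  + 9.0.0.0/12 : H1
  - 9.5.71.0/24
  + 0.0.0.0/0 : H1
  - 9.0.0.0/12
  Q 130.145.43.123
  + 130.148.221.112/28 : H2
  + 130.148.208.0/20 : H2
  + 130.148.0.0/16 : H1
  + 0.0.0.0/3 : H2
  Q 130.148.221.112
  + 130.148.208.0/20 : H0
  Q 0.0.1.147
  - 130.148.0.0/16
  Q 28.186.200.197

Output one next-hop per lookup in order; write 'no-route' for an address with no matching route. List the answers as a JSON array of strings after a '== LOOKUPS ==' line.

Process each operation:
  + 130.144.0.0/12 (H1) depth=12
  + 130.148.208.0/20 (H0) depth=20
  + 9.5.71.0/24 (H1) depth=24
  + 9.0.0.0/12 (H1) depth=12
  del 9.5.71.0/24 (clear depth 24)
  + 0.0.0.0/0 (H1) depth=0
  del 9.0.0.0/12 (clear depth 12)
  Q 130.145.43.123: descend 1000001010010 ; hops seen [H1,H1] ; pick H1
  + 130.148.221.112/28 (H2) depth=28
  + 130.148.208.0/20 (H2) depth=20
  + 130.148.0.0/16 (H1) depth=16
  + 0.0.0.0/3 (H2) depth=3
  Q 130.148.221.112: descend 1000001010010100110111010111 ; hops seen [H1,H1,H1,H2,H2] ; pick H2
  + 130.148.208.0/20 (H0) depth=20
  Q 0.0.1.147: descend 0000 ; hops seen [H1,H2] ; pick H2
  del 130.148.0.0/16 (clear depth 16)
  Q 28.186.200.197: descend 000 ; hops seen [H1,H2] ; pick H2

== LOOKUPS ==
["H1","H2","H2","H2"]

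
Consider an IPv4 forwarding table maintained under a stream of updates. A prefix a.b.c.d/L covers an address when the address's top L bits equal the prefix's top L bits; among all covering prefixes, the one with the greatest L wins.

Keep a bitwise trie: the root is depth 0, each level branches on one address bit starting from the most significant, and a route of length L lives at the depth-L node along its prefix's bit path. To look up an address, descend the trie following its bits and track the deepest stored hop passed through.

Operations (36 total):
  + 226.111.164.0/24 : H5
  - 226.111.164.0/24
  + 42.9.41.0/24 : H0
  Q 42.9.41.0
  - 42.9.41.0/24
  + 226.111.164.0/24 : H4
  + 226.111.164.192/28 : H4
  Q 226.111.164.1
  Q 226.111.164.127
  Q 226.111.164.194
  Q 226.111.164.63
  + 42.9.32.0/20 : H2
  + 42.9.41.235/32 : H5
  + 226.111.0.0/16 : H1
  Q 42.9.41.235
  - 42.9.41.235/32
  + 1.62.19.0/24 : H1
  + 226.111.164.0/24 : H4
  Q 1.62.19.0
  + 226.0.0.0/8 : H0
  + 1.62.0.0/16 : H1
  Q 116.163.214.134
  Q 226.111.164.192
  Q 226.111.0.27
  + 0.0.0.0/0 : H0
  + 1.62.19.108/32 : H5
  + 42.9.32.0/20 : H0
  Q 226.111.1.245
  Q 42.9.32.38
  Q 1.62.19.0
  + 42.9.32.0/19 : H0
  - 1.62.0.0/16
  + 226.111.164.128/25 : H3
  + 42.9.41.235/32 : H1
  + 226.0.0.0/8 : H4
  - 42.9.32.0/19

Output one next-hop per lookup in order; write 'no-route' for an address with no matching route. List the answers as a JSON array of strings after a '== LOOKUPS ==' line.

Process each operation:
  add 226.111.164.0/24 -> H5 at depth 24
  - 226.111.164.0/24 clear@24
  add 42.9.41.0/24 -> H0 at depth 24
  Q 42.9.41.0: descend 001010100000100100101001 ; hops seen [H0] ; pick H0
  - 42.9.41.0/24 clear@24
  add 226.111.164.0/24 -> H4 at depth 24
  add 226.111.164.192/28 -> H4 at depth 28
  Q 226.111.164.1: descend 111000100110111110100100 ; hops seen [H4] ; pick H4
  Q 226.111.164.127: descend 111000100110111110100100 ; hops seen [H4] ; pick H4
  Q 226.111.164.194: descend 1110001001101111101001001100 ; hops seen [H4,H4] ; pick H4
  Q 226.111.164.63: descend 111000100110111110100100 ; hops seen [H4] ; pick H4
  add 42.9.32.0/20 -> H2 at depth 20
  add 42.9.41.235/32 -> H5 at depth 32
  add 226.111.0.0/16 -> H1 at depth 16
  Q 42.9.41.235: descend 00101010000010010010100111101011 ; hops seen [H2,H5] ; pick H5
  - 42.9.41.235/32 clear@32
  add 1.62.19.0/24 -> H1 at depth 24
  add 226.111.164.0/24 -> H4 at depth 24
  Q 1.62.19.0: descend 000000010011111000010011 ; hops seen [H1] ; pick H1
  add 226.0.0.0/8 -> H0 at depth 8
  add 1.62.0.0/16 -> H1 at depth 16
  Q 116.163.214.134: descend 0 ; hops seen [∅] ; pick no-route
  Q 226.111.164.192: descend 1110001001101111101001001100 ; hops seen [H0,H1,H4,H4] ; pick H4
  Q 226.111.0.27: descend 1110001001101111 ; hops seen [H0,H1] ; pick H1
  add 0.0.0.0/0 -> H0 at depth 0
  add 1.62.19.108/32 -> H5 at depth 32
  add 42.9.32.0/20 -> H0 at depth 20
  Q 226.111.1.245: descend 1110001001101111 ; hops seen [H0,H0,H1] ; pick H1
  Q 42.9.32.38: descend 00101010000010010010 ; hops seen [H0,H0] ; pick H0
  Q 1.62.19.0: descend 0000000100111110000100110 ; hops seen [H0,H1,H1] ; pick H1
  add 42.9.32.0/19 -> H0 at depth 19
  - 1.62.0.0/16 clear@16
  add 226.111.164.128/25 -> H3 at depth 25
  add 42.9.41.235/32 -> H1 at depth 32
  add 226.0.0.0/8 -> H4 at depth 8
  - 42.9.32.0/19 clear@19

== LOOKUPS ==
["H0","H4","H4","H4","H4","H5","H1","no-route","H4","H1","H1","H0","H1"]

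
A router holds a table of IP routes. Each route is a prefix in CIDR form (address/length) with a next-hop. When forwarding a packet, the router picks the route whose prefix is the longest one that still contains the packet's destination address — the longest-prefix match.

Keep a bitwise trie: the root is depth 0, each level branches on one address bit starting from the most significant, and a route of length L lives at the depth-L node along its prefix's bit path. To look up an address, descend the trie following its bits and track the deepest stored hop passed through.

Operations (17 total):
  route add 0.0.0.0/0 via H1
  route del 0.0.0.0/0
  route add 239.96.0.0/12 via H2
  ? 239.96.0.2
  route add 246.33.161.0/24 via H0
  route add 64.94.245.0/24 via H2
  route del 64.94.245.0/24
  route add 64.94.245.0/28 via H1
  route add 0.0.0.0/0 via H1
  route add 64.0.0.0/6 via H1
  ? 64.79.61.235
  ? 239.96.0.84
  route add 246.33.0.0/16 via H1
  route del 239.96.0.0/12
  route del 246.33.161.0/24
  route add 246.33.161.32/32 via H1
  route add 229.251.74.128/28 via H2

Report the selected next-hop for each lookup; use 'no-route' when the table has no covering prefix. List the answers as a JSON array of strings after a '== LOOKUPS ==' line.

Apply in order:
  + 0.0.0.0/0 (H1) depth=0
  del 0.0.0.0/0 (clear depth 0)
  + 239.96.0.0/12 (H2) depth=12
  Q 239.96.0.2: descend 111011110110 ; hops seen [H2] ; pick H2
  + 246.33.161.0/24 (H0) depth=24
  + 64.94.245.0/24 (H2) depth=24
  del 64.94.245.0/24 (clear depth 24)
  + 64.94.245.0/28 (H1) depth=28
  + 0.0.0.0/0 (H1) depth=0
  + 64.0.0.0/6 (H1) depth=6
  Q 64.79.61.235: descend 01000000010 ; hops seen [H1,H1] ; pick H1
  Q 239.96.0.84: descend 111011110110 ; hops seen [H1,H2] ; pick H2
  + 246.33.0.0/16 (H1) depth=16
  del 239.96.0.0/12 (clear depth 12)
  del 246.33.161.0/24 (clear depth 24)
  + 246.33.161.32/32 (H1) depth=32
  + 229.251.74.128/28 (H2) depth=28

== LOOKUPS ==
["H2","H1","H2"]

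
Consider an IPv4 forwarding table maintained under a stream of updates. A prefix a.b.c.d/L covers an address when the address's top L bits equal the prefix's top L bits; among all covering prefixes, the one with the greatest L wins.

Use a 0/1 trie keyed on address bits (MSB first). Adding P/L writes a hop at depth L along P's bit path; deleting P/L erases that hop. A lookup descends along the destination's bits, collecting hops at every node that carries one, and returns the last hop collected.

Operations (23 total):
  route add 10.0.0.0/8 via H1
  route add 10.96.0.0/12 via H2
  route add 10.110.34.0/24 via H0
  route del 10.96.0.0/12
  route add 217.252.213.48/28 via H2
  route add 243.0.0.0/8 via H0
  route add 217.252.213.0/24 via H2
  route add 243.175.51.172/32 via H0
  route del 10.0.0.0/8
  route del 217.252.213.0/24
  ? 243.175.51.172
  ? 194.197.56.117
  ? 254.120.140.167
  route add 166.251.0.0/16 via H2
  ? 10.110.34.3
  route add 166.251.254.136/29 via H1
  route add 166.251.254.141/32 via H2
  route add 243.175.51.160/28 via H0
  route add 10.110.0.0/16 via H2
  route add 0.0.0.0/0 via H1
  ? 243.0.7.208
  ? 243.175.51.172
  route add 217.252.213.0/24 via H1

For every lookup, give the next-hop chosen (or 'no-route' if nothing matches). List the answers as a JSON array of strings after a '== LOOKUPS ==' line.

Process each operation:
  add 10.0.0.0/8 -> H1 at depth 8
  add 10.96.0.0/12 -> H2 at depth 12
  add 10.110.34.0/24 -> H0 at depth 24
  - 10.96.0.0/12 clear@12
  add 217.252.213.48/28 -> H2 at depth 28
  add 243.0.0.0/8 -> H0 at depth 8
  add 217.252.213.0/24 -> H2 at depth 24
  add 243.175.51.172/32 -> H0 at depth 32
  - 10.0.0.0/8 clear@8
  - 217.252.213.0/24 clear@24
  ? 243.175.51.172  path d0:-→d1:-→d2:-→d3:-→d4:-→d5:-→d6:-→d7:-→d8:H0→d9:-→d10:-→d11:-→d12:-→d13:-→d14:-→d15:-→d16:-→d17:-→d18:-→d19:-→d20:-→d21:-→d22:-→d23:-→d24:-→d25:-→d26:-→d27:-→d28:-→d29:-→d30:-→d31:-→d32:H0  best=H0
  ? 194.197.56.117  path d0:-→d1:-→d2:-→d3:-  best=no-route
  ? 254.120.140.167  path d0:-→d1:-→d2:-→d3:-→d4:-  best=no-route
  add 166.251.0.0/16 -> H2 at depth 16
  ? 10.110.34.3  path d0:-→d1:-→d2:-→d3:-→d4:-→d5:-→d6:-→d7:-→d8:-→d9:-→d10:-→d11:-→d12:-→d13:-→d14:-→d15:-→d16:-→d17:-→d18:-→d19:-→d20:-→d21:-→d22:-→d23:-→d24:H0  best=H0
  add 166.251.254.136/29 -> H1 at depth 29
  add 166.251.254.141/32 -> H2 at depth 32
  add 243.175.51.160/28 -> H0 at depth 28
  add 10.110.0.0/16 -> H2 at depth 16
  add 0.0.0.0/0 -> H1 at depth 0
  ? 243.0.7.208  path d0:H1→d1:-→d2:-→d3:-→d4:-→d5:-→d6:-→d7:-→d8:H0  best=H0
  ? 243.175.51.172  path d0:H1→d1:-→d2:-→d3:-→d4:-→d5:-→d6:-→d7:-→d8:H0→d9:-→d10:-→d11:-→d12:-→d13:-→d14:-→d15:-→d16:-→d17:-→d18:-→d19:-→d20:-→d21:-→d22:-→d23:-→d24:-→d25:-→d26:-→d27:-→d28:H0→d29:-→d30:-→d31:-→d32:H0  best=H0
  add 217.252.213.0/24 -> H1 at depth 24

== LOOKUPS ==
["H0","no-route","no-route","H0","H0","H0"]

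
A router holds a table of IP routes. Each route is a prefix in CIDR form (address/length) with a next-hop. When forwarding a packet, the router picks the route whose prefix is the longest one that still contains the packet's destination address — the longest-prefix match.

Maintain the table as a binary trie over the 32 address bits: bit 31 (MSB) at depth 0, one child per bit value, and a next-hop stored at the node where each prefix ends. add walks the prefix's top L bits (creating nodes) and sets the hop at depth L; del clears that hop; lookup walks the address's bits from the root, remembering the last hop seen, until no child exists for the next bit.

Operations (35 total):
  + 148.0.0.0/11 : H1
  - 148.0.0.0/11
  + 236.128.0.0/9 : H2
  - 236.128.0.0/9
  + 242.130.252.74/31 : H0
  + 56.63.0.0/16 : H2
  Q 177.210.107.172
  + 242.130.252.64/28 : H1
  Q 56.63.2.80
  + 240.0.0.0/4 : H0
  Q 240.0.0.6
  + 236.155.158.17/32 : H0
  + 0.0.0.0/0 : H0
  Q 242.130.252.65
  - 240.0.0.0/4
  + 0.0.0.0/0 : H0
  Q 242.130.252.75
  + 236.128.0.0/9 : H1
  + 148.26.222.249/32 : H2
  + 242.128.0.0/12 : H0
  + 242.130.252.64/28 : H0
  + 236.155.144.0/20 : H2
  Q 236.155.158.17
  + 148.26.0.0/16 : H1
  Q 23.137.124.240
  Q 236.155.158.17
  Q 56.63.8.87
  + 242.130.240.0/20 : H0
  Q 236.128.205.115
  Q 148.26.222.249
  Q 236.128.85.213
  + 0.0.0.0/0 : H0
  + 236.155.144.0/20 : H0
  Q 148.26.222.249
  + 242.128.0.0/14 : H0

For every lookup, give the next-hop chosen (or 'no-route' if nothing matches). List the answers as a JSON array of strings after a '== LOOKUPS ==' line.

Trace:
  add 148.0.0.0/11 -> H1 at depth 11
  - 148.0.0.0/11 clear@11
  add 236.128.0.0/9 -> H2 at depth 9
  - 236.128.0.0/9 clear@9
  add 242.130.252.74/31 -> H0 at depth 31
  add 56.63.0.0/16 -> H2 at depth 16
  ? 177.210.107.172  path d0:-→d1:-→d2:-  best=no-route
  add 242.130.252.64/28 -> H1 at depth 28
  ? 56.63.2.80  path d0:-→d1:-→d2:-→d3:-→d4:-→d5:-→d6:-→d7:-→d8:-→d9:-→d10:-→d11:-→d12:-→d13:-→d14:-→d15:-→d16:H2  best=H2
  add 240.0.0.0/4 -> H0 at depth 4
  ? 240.0.0.6  path d0:-→d1:-→d2:-→d3:-→d4:H0→d5:-→d6:-  best=H0
  add 236.155.158.17/32 -> H0 at depth 32
  add 0.0.0.0/0 -> H0 at depth 0
  ? 242.130.252.65  path d0:H0→d1:-→d2:-→d3:-→d4:H0→d5:-→d6:-→d7:-→d8:-→d9:-→d10:-→d11:-→d12:-→d13:-→d14:-→d15:-→d16:-→d17:-→d18:-→d19:-→d20:-→d21:-→d22:-→d23:-→d24:-→d25:-→d26:-→d27:-→d28:H1  best=H1
  - 240.0.0.0/4 clear@4
  add 0.0.0.0/0 -> H0 at depth 0
  ? 242.130.252.75  path d0:H0→d1:-→d2:-→d3:-→d4:-→d5:-→d6:-→d7:-→d8:-→d9:-→d10:-→d11:-→d12:-→d13:-→d14:-→d15:-→d16:-→d17:-→d18:-→d19:-→d20:-→d21:-→d22:-→d23:-→d24:-→d25:-→d26:-→d27:-→d28:H1→d29:-→d30:-→d31:H0  best=H0
  add 236.128.0.0/9 -> H1 at depth 9
  add 148.26.222.249/32 -> H2 at depth 32
  add 242.128.0.0/12 -> H0 at depth 12
  add 242.130.252.64/28 -> H0 at depth 28
  add 236.155.144.0/20 -> H2 at depth 20
  ? 236.155.158.17  path d0:H0→d1:-→d2:-→d3:-→d4:-→d5:-→d6:-→d7:-→d8:-→d9:H1→d10:-→d11:-→d12:-→d13:-→d14:-→d15:-→d16:-→d17:-→d18:-→d19:-→d20:H2→d21:-→d22:-→d23:-→d24:-→d25:-→d26:-→d27:-→d28:-→d29:-→d30:-→d31:-→d32:H0  best=H0
  add 148.26.0.0/16 -> H1 at depth 16
  ? 23.137.124.240  path d0:H0→d1:-→d2:-  best=H0
  ? 236.155.158.17  path d0:H0→d1:-→d2:-→d3:-→d4:-→d5:-→d6:-→d7:-→d8:-→d9:H1→d10:-→d11:-→d12:-→d13:-→d14:-→d15:-→d16:-→d17:-→d18:-→d19:-→d20:H2→d21:-→d22:-→d23:-→d24:-→d25:-→d26:-→d27:-→d28:-→d29:-→d30:-→d31:-→d32:H0  best=H0
  ? 56.63.8.87  path d0:H0→d1:-→d2:-→d3:-→d4:-→d5:-→d6:-→d7:-→d8:-→d9:-→d10:-→d11:-→d12:-→d13:-→d14:-→d15:-→d16:H2  best=H2
  add 242.130.240.0/20 -> H0 at depth 20
  ? 236.128.205.115  path d0:H0→d1:-→d2:-→d3:-→d4:-→d5:-→d6:-→d7:-→d8:-→d9:H1→d10:-→d11:-  best=H1
  ? 148.26.222.249  path d0:H0→d1:-→d2:-→d3:-→d4:-→d5:-→d6:-→d7:-→d8:-→d9:-→d10:-→d11:-→d12:-→d13:-→d14:-→d15:-→d16:H1→d17:-→d18:-→d19:-→d20:-→d21:-→d22:-→d23:-→d24:-→d25:-→d26:-→d27:-→d28:-→d29:-→d30:-→d31:-→d32:H2  best=H2
  ? 236.128.85.213  path d0:H0→d1:-→d2:-→d3:-→d4:-→d5:-→d6:-→d7:-→d8:-→d9:H1→d10:-→d11:-  best=H1
  add 0.0.0.0/0 -> H0 at depth 0
  add 236.155.144.0/20 -> H0 at depth 20
  ? 148.26.222.249  path d0:H0→d1:-→d2:-→d3:-→d4:-→d5:-→d6:-→d7:-→d8:-→d9:-→d10:-→d11:-→d12:-→d13:-→d14:-→d15:-→d16:H1→d17:-→d18:-→d19:-→d20:-→d21:-→d22:-→d23:-→d24:-→d25:-→d26:-→d27:-→d28:-→d29:-→d30:-→d31:-→d32:H2  best=H2
  add 242.128.0.0/14 -> H0 at depth 14

== LOOKUPS ==
["no-route","H2","H0","H1","H0","H0","H0","H0","H2","H1","H2","H1","H2"]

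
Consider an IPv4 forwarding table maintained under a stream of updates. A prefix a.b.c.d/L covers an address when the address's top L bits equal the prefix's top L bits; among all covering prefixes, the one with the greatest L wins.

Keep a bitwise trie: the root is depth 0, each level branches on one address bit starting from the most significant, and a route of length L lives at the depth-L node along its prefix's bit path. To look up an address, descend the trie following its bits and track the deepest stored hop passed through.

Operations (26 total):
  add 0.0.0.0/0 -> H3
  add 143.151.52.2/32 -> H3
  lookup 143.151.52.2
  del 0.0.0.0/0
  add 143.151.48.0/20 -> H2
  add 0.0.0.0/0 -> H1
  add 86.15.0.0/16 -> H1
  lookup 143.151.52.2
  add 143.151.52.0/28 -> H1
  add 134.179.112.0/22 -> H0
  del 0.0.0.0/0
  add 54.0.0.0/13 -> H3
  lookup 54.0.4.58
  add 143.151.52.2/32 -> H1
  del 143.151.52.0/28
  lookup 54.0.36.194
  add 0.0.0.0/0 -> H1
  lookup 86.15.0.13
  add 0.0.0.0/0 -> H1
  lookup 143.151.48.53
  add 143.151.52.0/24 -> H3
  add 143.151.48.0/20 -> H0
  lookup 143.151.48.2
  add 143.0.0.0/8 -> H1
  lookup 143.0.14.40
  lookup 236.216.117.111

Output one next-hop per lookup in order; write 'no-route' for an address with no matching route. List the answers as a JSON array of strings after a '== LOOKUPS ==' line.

Apply in order:
  add 0.0.0.0/0 -> H3 at depth 0
  add 143.151.52.2/32 -> H3 at depth 32
  ? 143.151.52.2  path d0:H3→d1:-→d2:-→d3:-→d4:-→d5:-→d6:-→d7:-→d8:-→d9:-→d10:-→d11:-→d12:-→d13:-→d14:-→d15:-→d16:-→d17:-→d18:-→d19:-→d20:-→d21:-→d22:-→d23:-→d24:-→d25:-→d26:-→d27:-→d28:-→d29:-→d30:-→d31:-→d32:H3  best=H3
  - 0.0.0.0/0 clear@0
  add 143.151.48.0/20 -> H2 at depth 20
  add 0.0.0.0/0 -> H1 at depth 0
  add 86.15.0.0/16 -> H1 at depth 16
  ? 143.151.52.2  path d0:H1→d1:-→d2:-→d3:-→d4:-→d5:-→d6:-→d7:-→d8:-→d9:-→d10:-→d11:-→d12:-→d13:-→d14:-→d15:-→d16:-→d17:-→d18:-→d19:-→d20:H2→d21:-→d22:-→d23:-→d24:-→d25:-→d26:-→d27:-→d28:-→d29:-→d30:-→d31:-→d32:H3  best=H3
  add 143.151.52.0/28 -> H1 at depth 28
  add 134.179.112.0/22 -> H0 at depth 22
  - 0.0.0.0/0 clear@0
  add 54.0.0.0/13 -> H3 at depth 13
  ? 54.0.4.58  path d0:-→d1:-→d2:-→d3:-→d4:-→d5:-→d6:-→d7:-→d8:-→d9:-→d10:-→d11:-→d12:-→d13:H3  best=H3
  add 143.151.52.2/32 -> H1 at depth 32
  - 143.151.52.0/28 clear@28
  ? 54.0.36.194  path d0:-→d1:-→d2:-→d3:-→d4:-→d5:-→d6:-→d7:-→d8:-→d9:-→d10:-→d11:-→d12:-→d13:H3  best=H3
  add 0.0.0.0/0 -> H1 at depth 0
  ? 86.15.0.13  path d0:H1→d1:-→d2:-→d3:-→d4:-→d5:-→d6:-→d7:-→d8:-→d9:-→d10:-→d11:-→d12:-→d13:-→d14:-→d15:-→d16:H1  best=H1
  add 0.0.0.0/0 -> H1 at depth 0
  ? 143.151.48.53  path d0:H1→d1:-→d2:-→d3:-→d4:-→d5:-→d6:-→d7:-→d8:-→d9:-→d10:-→d11:-→d12:-→d13:-→d14:-→d15:-→d16:-→d17:-→d18:-→d19:-→d20:H2→d21:-  best=H2
  add 143.151.52.0/24 -> H3 at depth 24
  add 143.151.48.0/20 -> H0 at depth 20
  ? 143.151.48.2  path d0:H1→d1:-→d2:-→d3:-→d4:-→d5:-→d6:-→d7:-→d8:-→d9:-→d10:-→d11:-→d12:-→d13:-→d14:-→d15:-→d16:-→d17:-→d18:-→d19:-→d20:H0→d21:-  best=H0
  add 143.0.0.0/8 -> H1 at depth 8
  ? 143.0.14.40  path d0:H1→d1:-→d2:-→d3:-→d4:-→d5:-→d6:-→d7:-→d8:H1  best=H1
  ? 236.216.117.111  path d0:H1→d1:-  best=H1

== LOOKUPS ==
["H3","H3","H3","H3","H1","H2","H0","H1","H1"]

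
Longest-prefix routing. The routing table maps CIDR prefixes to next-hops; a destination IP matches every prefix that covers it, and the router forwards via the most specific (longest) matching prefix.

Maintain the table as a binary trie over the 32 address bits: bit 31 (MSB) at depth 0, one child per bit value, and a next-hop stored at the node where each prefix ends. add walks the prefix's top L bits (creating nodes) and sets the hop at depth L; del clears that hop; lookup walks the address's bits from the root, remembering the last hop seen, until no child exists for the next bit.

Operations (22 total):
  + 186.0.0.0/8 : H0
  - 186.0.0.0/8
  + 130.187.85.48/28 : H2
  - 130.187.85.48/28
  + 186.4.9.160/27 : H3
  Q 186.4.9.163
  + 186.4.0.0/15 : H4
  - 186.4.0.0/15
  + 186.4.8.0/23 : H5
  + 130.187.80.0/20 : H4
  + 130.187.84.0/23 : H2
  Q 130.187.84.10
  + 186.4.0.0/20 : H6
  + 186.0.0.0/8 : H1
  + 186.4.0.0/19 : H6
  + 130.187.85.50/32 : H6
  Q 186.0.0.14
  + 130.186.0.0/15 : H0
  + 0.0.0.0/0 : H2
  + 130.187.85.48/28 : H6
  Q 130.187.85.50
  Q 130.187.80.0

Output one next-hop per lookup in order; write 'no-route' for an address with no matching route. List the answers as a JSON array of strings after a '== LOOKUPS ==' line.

Apply in order:
  add 186.0.0.0/8 -> H0 at depth 8
  del 186.0.0.0/8 (clear depth 8)
  add 130.187.85.48/28 -> H2 at depth 28
  del 130.187.85.48/28 (clear depth 28)
  add 186.4.9.160/27 -> H3 at depth 27
  ? 186.4.9.163  path d0:-→d1:-→d2:-→d3:-→d4:-→d5:-→d6:-→d7:-→d8:-→d9:-→d10:-→d11:-→d12:-→d13:-→d14:-→d15:-→d16:-→d17:-→d18:-→d19:-→d20:-→d21:-→d22:-→d23:-→d24:-→d25:-→d26:-→d27:H3  best=H3
  add 186.4.0.0/15 -> H4 at depth 15
  del 186.4.0.0/15 (clear depth 15)
  add 186.4.8.0/23 -> H5 at depth 23
  add 130.187.80.0/20 -> H4 at depth 20
  add 130.187.84.0/23 -> H2 at depth 23
  ? 130.187.84.10  path d0:-→d1:-→d2:-→d3:-→d4:-→d5:-→d6:-→d7:-→d8:-→d9:-→d10:-→d11:-→d12:-→d13:-→d14:-→d15:-→d16:-→d17:-→d18:-→d19:-→d20:H4→d21:-→d22:-→d23:H2  best=H2
  add 186.4.0.0/20 -> H6 at depth 20
  add 186.0.0.0/8 -> H1 at depth 8
  add 186.4.0.0/19 -> H6 at depth 19
  add 130.187.85.50/32 -> H6 at depth 32
  ? 186.0.0.14  path d0:-→d1:-→d2:-→d3:-→d4:-→d5:-→d6:-→d7:-→d8:H1→d9:-→d10:-→d11:-→d12:-→d13:-  best=H1
  add 130.186.0.0/15 -> H0 at depth 15
  add 0.0.0.0/0 -> H2 at depth 0
  add 130.187.85.48/28 -> H6 at depth 28
  ? 130.187.85.50  path d0:H2→d1:-→d2:-→d3:-→d4:-→d5:-→d6:-→d7:-→d8:-→d9:-→d10:-→d11:-→d12:-→d13:-→d14:-→d15:H0→d16:-→d17:-→d18:-→d19:-→d20:H4→d21:-→d22:-→d23:H2→d24:-→d25:-→d26:-→d27:-→d28:H6→d29:-→d30:-→d31:-→d32:H6  best=H6
  ? 130.187.80.0  path d0:H2→d1:-→d2:-→d3:-→d4:-→d5:-→d6:-→d7:-→d8:-→d9:-→d10:-→d11:-→d12:-→d13:-→d14:-→d15:H0→d16:-→d17:-→d18:-→d19:-→d20:H4→d21:-  best=H4

== LOOKUPS ==
["H3","H2","H1","H6","H4"]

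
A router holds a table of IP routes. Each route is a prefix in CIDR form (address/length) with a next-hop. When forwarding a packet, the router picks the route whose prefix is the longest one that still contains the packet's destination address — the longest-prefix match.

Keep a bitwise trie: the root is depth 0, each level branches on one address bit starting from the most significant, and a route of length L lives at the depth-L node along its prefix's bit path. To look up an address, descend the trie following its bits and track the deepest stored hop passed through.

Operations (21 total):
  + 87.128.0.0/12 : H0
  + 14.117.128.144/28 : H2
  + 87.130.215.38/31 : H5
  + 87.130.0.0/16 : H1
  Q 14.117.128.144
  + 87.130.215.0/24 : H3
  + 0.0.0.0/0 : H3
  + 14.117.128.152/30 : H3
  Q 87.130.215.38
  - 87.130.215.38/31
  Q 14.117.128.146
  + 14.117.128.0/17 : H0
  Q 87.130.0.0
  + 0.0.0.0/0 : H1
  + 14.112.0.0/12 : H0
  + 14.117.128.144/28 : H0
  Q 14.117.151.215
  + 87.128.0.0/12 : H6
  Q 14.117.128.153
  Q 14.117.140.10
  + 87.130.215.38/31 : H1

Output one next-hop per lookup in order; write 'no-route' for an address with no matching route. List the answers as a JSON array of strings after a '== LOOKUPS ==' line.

Apply in order:
  + 87.128.0.0/12 (H0) depth=12
  + 14.117.128.144/28 (H2) depth=28
  + 87.130.215.38/31 (H5) depth=31
  + 87.130.0.0/16 (H1) depth=16
  lookup 14.117.128.144: bits 0000111001110101100000001001 walk d0:-→d1:-→d2:-→d3:-→d4:-→d5:-→d6:-→d7:-→d8:-→d9:-→d10:-→d11:-→d12:-→d13:-→d14:-→d15:-→d16:-→d17:-→d18:-→d19:-→d20:-→d21:-→d22:-→d23:-→d24:-→d25:-→d26:-→d27:-→d28:H2 -> H2
  + 87.130.215.0/24 (H3) depth=24
  + 0.0.0.0/0 (H3) depth=0
  + 14.117.128.152/30 (H3) depth=30
  lookup 87.130.215.38: bits 0101011110000010110101110010011 walk d0:H3→d1:-→d2:-→d3:-→d4:-→d5:-→d6:-→d7:-→d8:-→d9:-→d10:-→d11:-→d12:H0→d13:-→d14:-→d15:-→d16:H1→d17:-→d18:-→d19:-→d20:-→d21:-→d22:-→d23:-→d24:H3→d25:-→d26:-→d27:-→d28:-→d29:-→d30:-→d31:H5 -> H5
  - 87.130.215.38/31 clear@31
  lookup 14.117.128.146: bits 0000111001110101100000001001 walk d0:H3→d1:-→d2:-→d3:-→d4:-→d5:-→d6:-→d7:-→d8:-→d9:-→d10:-→d11:-→d12:-→d13:-→d14:-→d15:-→d16:-→d17:-→d18:-→d19:-→d20:-→d21:-→d22:-→d23:-→d24:-→d25:-→d26:-→d27:-→d28:H2 -> H2
  + 14.117.128.0/17 (H0) depth=17
  lookup 87.130.0.0: bits 0101011110000010 walk d0:H3→d1:-→d2:-→d3:-→d4:-→d5:-→d6:-→d7:-→d8:-→d9:-→d10:-→d11:-→d12:H0→d13:-→d14:-→d15:-→d16:H1 -> H1
  + 0.0.0.0/0 (H1) depth=0
  + 14.112.0.0/12 (H0) depth=12
  + 14.117.128.144/28 (H0) depth=28
  lookup 14.117.151.215: bits 0000111001110101100 walk d0:H1→d1:-→d2:-→d3:-→d4:-→d5:-→d6:-→d7:-→d8:-→d9:-→d10:-→d11:-→d12:H0→d13:-→d14:-→d15:-→d16:-→d17:H0→d18:-→d19:- -> H0
  + 87.128.0.0/12 (H6) depth=12
  lookup 14.117.128.153: bits 000011100111010110000000100110 walk d0:H1→d1:-→d2:-→d3:-→d4:-→d5:-→d6:-→d7:-→d8:-→d9:-→d10:-→d11:-→d12:H0→d13:-→d14:-→d15:-→d16:-→d17:H0→d18:-→d19:-→d20:-→d21:-→d22:-→d23:-→d24:-→d25:-→d26:-→d27:-→d28:H0→d29:-→d30:H3 -> H3
  lookup 14.117.140.10: bits 00001110011101011000 walk d0:H1→d1:-→d2:-→d3:-→d4:-→d5:-→d6:-→d7:-→d8:-→d9:-→d10:-→d11:-→d12:H0→d13:-→d14:-→d15:-→d16:-→d17:H0→d18:-→d19:-→d20:- -> H0
  + 87.130.215.38/31 (H1) depth=31

== LOOKUPS ==
["H2","H5","H2","H1","H0","H3","H0"]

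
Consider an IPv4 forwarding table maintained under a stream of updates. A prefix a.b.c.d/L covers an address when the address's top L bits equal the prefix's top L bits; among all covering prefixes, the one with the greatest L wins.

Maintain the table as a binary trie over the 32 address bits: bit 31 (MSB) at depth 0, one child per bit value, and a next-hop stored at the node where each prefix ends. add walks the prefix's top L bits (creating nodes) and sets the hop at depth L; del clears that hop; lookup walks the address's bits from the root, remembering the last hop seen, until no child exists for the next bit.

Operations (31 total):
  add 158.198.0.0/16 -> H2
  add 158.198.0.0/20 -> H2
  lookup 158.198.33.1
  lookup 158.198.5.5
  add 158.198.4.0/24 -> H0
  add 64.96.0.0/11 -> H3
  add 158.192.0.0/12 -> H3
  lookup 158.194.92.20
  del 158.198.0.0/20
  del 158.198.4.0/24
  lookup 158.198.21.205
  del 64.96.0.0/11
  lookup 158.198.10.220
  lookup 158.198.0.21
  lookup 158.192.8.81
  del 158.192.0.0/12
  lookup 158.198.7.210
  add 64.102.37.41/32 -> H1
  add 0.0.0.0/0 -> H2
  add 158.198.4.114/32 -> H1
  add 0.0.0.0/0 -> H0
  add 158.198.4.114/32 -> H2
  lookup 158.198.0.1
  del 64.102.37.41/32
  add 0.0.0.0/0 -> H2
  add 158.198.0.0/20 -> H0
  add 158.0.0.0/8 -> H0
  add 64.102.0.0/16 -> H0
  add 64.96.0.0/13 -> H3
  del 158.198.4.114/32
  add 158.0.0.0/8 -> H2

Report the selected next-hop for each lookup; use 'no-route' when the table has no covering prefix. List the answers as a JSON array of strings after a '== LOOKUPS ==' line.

Trace:
  add 158.198.0.0/16 -> H2 at depth 16
  add 158.198.0.0/20 -> H2 at depth 20
  Q 158.198.33.1: descend 100111101100011000 ; hops seen [H2] ; pick H2
  Q 158.198.5.5: descend 10011110110001100000 ; hops seen [H2,H2] ; pick H2
  add 158.198.4.0/24 -> H0 at depth 24
  add 64.96.0.0/11 -> H3 at depth 11
  add 158.192.0.0/12 -> H3 at depth 12
  Q 158.194.92.20: descend 1001111011000 ; hops seen [H3] ; pick H3
  - 158.198.0.0/20 clear@20
  - 158.198.4.0/24 clear@24
  Q 158.198.21.205: descend 1001111011000110000 ; hops seen [H3,H2] ; pick H2
  - 64.96.0.0/11 clear@11
  Q 158.198.10.220: descend 10011110110001100000 ; hops seen [H3,H2] ; pick H2
  Q 158.198.0.21: descend 100111101100011000000 ; hops seen [H3,H2] ; pick H2
  Q 158.192.8.81: descend 1001111011000 ; hops seen [H3] ; pick H3
  - 158.192.0.0/12 clear@12
  Q 158.198.7.210: descend 1001111011000110000001 ; hops seen [H2] ; pick H2
  add 64.102.37.41/32 -> H1 at depth 32
  add 0.0.0.0/0 -> H2 at depth 0
  add 158.198.4.114/32 -> H1 at depth 32
  add 0.0.0.0/0 -> H0 at depth 0
  add 158.198.4.114/32 -> H2 at depth 32
  Q 158.198.0.1: descend 100111101100011000000 ; hops seen [H0,H2] ; pick H2
  - 64.102.37.41/32 clear@32
  add 0.0.0.0/0 -> H2 at depth 0
  add 158.198.0.0/20 -> H0 at depth 20
  add 158.0.0.0/8 -> H0 at depth 8
  add 64.102.0.0/16 -> H0 at depth 16
  add 64.96.0.0/13 -> H3 at depth 13
  - 158.198.4.114/32 clear@32
  add 158.0.0.0/8 -> H2 at depth 8

== LOOKUPS ==
["H2","H2","H3","H2","H2","H2","H3","H2","H2"]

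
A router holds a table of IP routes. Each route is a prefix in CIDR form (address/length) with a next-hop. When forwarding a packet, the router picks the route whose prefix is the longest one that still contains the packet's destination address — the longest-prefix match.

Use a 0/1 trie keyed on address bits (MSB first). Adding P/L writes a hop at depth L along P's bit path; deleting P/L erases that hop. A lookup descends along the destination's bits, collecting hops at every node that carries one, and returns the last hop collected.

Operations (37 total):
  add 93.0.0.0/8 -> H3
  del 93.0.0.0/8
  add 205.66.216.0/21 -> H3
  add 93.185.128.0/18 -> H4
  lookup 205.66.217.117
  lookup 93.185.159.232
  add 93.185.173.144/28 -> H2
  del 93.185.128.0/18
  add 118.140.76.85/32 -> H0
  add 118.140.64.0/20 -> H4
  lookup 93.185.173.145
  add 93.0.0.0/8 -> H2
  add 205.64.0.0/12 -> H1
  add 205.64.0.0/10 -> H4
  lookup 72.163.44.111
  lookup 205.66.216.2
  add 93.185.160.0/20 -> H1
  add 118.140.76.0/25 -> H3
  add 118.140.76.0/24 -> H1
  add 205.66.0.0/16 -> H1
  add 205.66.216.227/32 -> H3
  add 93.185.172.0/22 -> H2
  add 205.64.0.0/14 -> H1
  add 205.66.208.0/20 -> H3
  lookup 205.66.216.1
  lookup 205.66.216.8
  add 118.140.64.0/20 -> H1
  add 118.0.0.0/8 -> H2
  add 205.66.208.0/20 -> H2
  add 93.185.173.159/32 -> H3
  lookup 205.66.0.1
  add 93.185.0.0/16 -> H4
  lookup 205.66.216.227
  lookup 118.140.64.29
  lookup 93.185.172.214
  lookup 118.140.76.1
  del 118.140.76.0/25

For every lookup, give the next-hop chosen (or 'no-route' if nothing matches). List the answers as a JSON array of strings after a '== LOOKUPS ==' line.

Trace:
  add 93.0.0.0/8 -> H3 at depth 8
  - 93.0.0.0/8 clear@8
  add 205.66.216.0/21 -> H3 at depth 21
  add 93.185.128.0/18 -> H4 at depth 18
  ? 205.66.217.117  path d0:-→d1:-→d2:-→d3:-→d4:-→d5:-→d6:-→d7:-→d8:-→d9:-→d10:-→d11:-→d12:-→d13:-→d14:-→d15:-→d16:-→d17:-→d18:-→d19:-→d20:-→d21:H3  best=H3
  ? 93.185.159.232  path d0:-→d1:-→d2:-→d3:-→d4:-→d5:-→d6:-→d7:-→d8:-→d9:-→d10:-→d11:-→d12:-→d13:-→d14:-→d15:-→d16:-→d17:-→d18:H4  best=H4
  add 93.185.173.144/28 -> H2 at depth 28
  - 93.185.128.0/18 clear@18
  add 118.140.76.85/32 -> H0 at depth 32
  add 118.140.64.0/20 -> H4 at depth 20
  ? 93.185.173.145  path d0:-→d1:-→d2:-→d3:-→d4:-→d5:-→d6:-→d7:-→d8:-→d9:-→d10:-→d11:-→d12:-→d13:-→d14:-→d15:-→d16:-→d17:-→d18:-→d19:-→d20:-→d21:-→d22:-→d23:-→d24:-→d25:-→d26:-→d27:-→d28:H2  best=H2
  add 93.0.0.0/8 -> H2 at depth 8
  add 205.64.0.0/12 -> H1 at depth 12
  add 205.64.0.0/10 -> H4 at depth 10
  ? 72.163.44.111  path d0:-→d1:-→d2:-→d3:-  best=no-route
  ? 205.66.216.2  path d0:-→d1:-→d2:-→d3:-→d4:-→d5:-→d6:-→d7:-→d8:-→d9:-→d10:H4→d11:-→d12:H1→d13:-→d14:-→d15:-→d16:-→d17:-→d18:-→d19:-→d20:-→d21:H3  best=H3
  add 93.185.160.0/20 -> H1 at depth 20
  add 118.140.76.0/25 -> H3 at depth 25
  add 118.140.76.0/24 -> H1 at depth 24
  add 205.66.0.0/16 -> H1 at depth 16
  add 205.66.216.227/32 -> H3 at depth 32
  add 93.185.172.0/22 -> H2 at depth 22
  add 205.64.0.0/14 -> H1 at depth 14
  add 205.66.208.0/20 -> H3 at depth 20
  ? 205.66.216.1  path d0:-→d1:-→d2:-→d3:-→d4:-→d5:-→d6:-→d7:-→d8:-→d9:-→d10:H4→d11:-→d12:H1→d13:-→d14:H1→d15:-→d16:H1→d17:-→d18:-→d19:-→d20:H3→d21:H3→d22:-→d23:-→d24:-  best=H3
  ? 205.66.216.8  path d0:-→d1:-→d2:-→d3:-→d4:-→d5:-→d6:-→d7:-→d8:-→d9:-→d10:H4→d11:-→d12:H1→d13:-→d14:H1→d15:-→d16:H1→d17:-→d18:-→d19:-→d20:H3→d21:H3→d22:-→d23:-→d24:-  best=H3
  add 118.140.64.0/20 -> H1 at depth 20
  add 118.0.0.0/8 -> H2 at depth 8
  add 205.66.208.0/20 -> H2 at depth 20
  add 93.185.173.159/32 -> H3 at depth 32
  ? 205.66.0.1  path d0:-→d1:-→d2:-→d3:-→d4:-→d5:-→d6:-→d7:-→d8:-→d9:-→d10:H4→d11:-→d12:H1→d13:-→d14:H1→d15:-→d16:H1  best=H1
  add 93.185.0.0/16 -> H4 at depth 16
  ? 205.66.216.227  path d0:-→d1:-→d2:-→d3:-→d4:-→d5:-→d6:-→d7:-→d8:-→d9:-→d10:H4→d11:-→d12:H1→d13:-→d14:H1→d15:-→d16:H1→d17:-→d18:-→d19:-→d20:H2→d21:H3→d22:-→d23:-→d24:-→d25:-→d26:-→d27:-→d28:-→d29:-→d30:-→d31:-→d32:H3  best=H3
  ? 118.140.64.29  path d0:-→d1:-→d2:-→d3:-→d4:-→d5:-→d6:-→d7:-→d8:H2→d9:-→d10:-→d11:-→d12:-→d13:-→d14:-→d15:-→d16:-→d17:-→d18:-→d19:-→d20:H1  best=H1
  ? 93.185.172.214  path d0:-→d1:-→d2:-→d3:-→d4:-→d5:-→d6:-→d7:-→d8:H2→d9:-→d10:-→d11:-→d12:-→d13:-→d14:-→d15:-→d16:H4→d17:-→d18:-→d19:-→d20:H1→d21:-→d22:H2→d23:-  best=H2
  ? 118.140.76.1  path d0:-→d1:-→d2:-→d3:-→d4:-→d5:-→d6:-→d7:-→d8:H2→d9:-→d10:-→d11:-→d12:-→d13:-→d14:-→d15:-→d16:-→d17:-→d18:-→d19:-→d20:H1→d21:-→d22:-→d23:-→d24:H1→d25:H3  best=H3
  - 118.140.76.0/25 clear@25

== LOOKUPS ==
["H3","H4","H2","no-route","H3","H3","H3","H1","H3","H1","H2","H3"]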